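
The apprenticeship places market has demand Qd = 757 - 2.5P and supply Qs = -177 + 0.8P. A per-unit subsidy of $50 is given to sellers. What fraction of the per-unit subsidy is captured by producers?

Pre-subsidy: 757 - 2.5P = -177 + 0.8P gives P* = 9340/33, Q* = 1631/33.
With the subsidy, sellers receive Ps = Pb + 50 for each unit, where Pb is the price buyers pay.
Supply in terms of Pb becomes Qs = -177 + 0.8(Pb + 50) = -137 + 0.8Pb. Setting this equal to demand: 757 - 2.5Pb = -137 + 0.8Pb, so Pb = 2980/11.
Sellers receive Ps = 2980/11 + 50 = 3530/11; Q' = 757 − 2.5·(2980/11) = 877/11.
Buyers' price falls by P* − Pb = 9340/33 − 2980/11 = 400/33; sellers' price rises by Ps − P* = 3530/11 − 9340/33 = 1250/33.
So producers capture (1250/33)/50 = 25/33 of each unit of subsidy.

Producer share = 25/33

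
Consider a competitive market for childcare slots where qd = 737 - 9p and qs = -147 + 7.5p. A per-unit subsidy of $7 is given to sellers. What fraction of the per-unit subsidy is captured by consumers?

Pre-subsidy: 737 - 9p = -147 + 7.5p gives p* = 1768/33, q* = 2803/11.
With the subsidy, sellers receive ps = pb + 7 for each unit, where pb is the price buyers pay.
Supply in terms of pb becomes qs = -147 + 7.5(pb + 7) = -94.5 + 7.5pb. Setting this equal to demand: 737 - 9pb = -94.5 + 7.5pb, so pb = 1663/33.
Sellers receive ps = 1663/33 + 7 = 1894/33; q' = 737 − 9·(1663/33) = 3118/11.
Buyers' price falls by p* − pb = 1768/33 − 1663/33 = 35/11; sellers' price rises by ps − p* = 1894/33 − 1768/33 = 42/11.
So consumers capture (35/11)/7 = 5/11 of each unit of subsidy.

Consumer share = 5/11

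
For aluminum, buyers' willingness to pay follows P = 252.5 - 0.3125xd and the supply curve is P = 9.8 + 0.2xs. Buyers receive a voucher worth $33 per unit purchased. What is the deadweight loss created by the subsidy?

Deadweight loss = 43560/41

Pre-subsidy: 252.5 - 0.3125x = 9.8 + 0.2x gives x* = 19416/41 and P* = 4285/41.
With the rebate, buyers effectively pay Pb = Ps − 33, where Ps is the price sellers receive.
On the curves, Pb = 252.5 - 0.3125x and Ps = 9.8 + 0.2x; the wedge Ps − Pb = 33 gives 9.8 + 0.2x − (252.5 - 0.3125x) = 33, so x' = 22056/41.
Then Pb = 252.5 − 0.3125·(22056/41) = 3460/41 and Ps = 9.8 + 0.2·(22056/41) = 4813/41.
The subsidy expands output by 22056/41 − 19416/41 = 2640/41 past the efficient level; on those units the gap between marginal cost and willingness to pay runs from 0 up to 33.
DWL = ½ × 33 × 2640/41 = 43560/41.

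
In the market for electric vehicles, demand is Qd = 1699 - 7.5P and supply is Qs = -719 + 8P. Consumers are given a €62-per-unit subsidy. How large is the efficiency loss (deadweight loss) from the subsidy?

Deadweight loss = €7440

Pre-subsidy: 1699 - 7.5P = -719 + 8P gives P* = 156, Q* = 529.
With the rebate, buyers effectively pay Pb = Ps − 62, where Ps is the price sellers receive.
Demand in terms of Ps becomes Qd = 1699 − 7.5(Ps − 62) = 2164 - 7.5Ps. Setting this equal to supply: 2164 - 7.5Ps = -719 + 8Ps, so Ps = 186.
Buyers pay Pb = 186 − 62 = 124; Q' = -719 + 8·186 = 769.
The subsidy expands output by 769 − 529 = 240 past the efficient level; on those units the gap between marginal cost and willingness to pay runs from 0 up to 62.
DWL = ½ × 62 × 240 = 7440.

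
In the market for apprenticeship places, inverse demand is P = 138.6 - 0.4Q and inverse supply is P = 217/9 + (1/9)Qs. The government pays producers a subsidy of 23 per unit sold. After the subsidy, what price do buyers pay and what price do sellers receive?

Pre-subsidy: 138.6 - 0.4Q = 217/9 + (1/9)Q gives Q* = 224 and P* = 49.
With the subsidy, sellers receive Ps = Pb + 23 for each unit, where Pb is the price buyers pay.
On the curves, Pb = 138.6 - 0.4Q and Ps = 217/9 + (1/9)Q; the wedge Ps − Pb = 23 gives 217/9 + (1/9)Q − (138.6 - 0.4Q) = 23, so Q' = 269.
Then Pb = 138.6 − 0.4·269 = 31 and Ps = 217/9 + (1/9)·269 = 54.

Buyers pay 31; sellers receive 54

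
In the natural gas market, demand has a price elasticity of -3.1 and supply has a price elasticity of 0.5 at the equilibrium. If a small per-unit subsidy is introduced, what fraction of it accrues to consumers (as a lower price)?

For a small subsidy around the equilibrium, the benefit split depends on the relative slopes, which at a point are proportional to the elasticities.
Buyer share = εs/(εs + |εd|) = 0.5/(0.5 + 3.1) = 5/36; seller share = |εd|/(εs + |εd|) = 31/36.

Consumer share = 5/36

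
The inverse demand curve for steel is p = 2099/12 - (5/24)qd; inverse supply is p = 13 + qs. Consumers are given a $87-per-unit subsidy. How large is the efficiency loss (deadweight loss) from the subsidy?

Pre-subsidy: 2099/12 - (5/24)q = 13 + q gives q* = 134 and p* = 147.
With the rebate, buyers effectively pay pb = ps − 87, where ps is the price sellers receive.
On the curves, pb = 2099/12 - (5/24)q and ps = 13 + q; the wedge ps − pb = 87 gives 13 + q − (2099/12 - (5/24)q) = 87, so q' = 206.
Then pb = 2099/12 − (5/24)·206 = 132 and ps = 13 + 1·206 = 219.
The subsidy expands output by 206 − 134 = 72 past the efficient level; on those units the gap between marginal cost and willingness to pay runs from 0 up to 87.
DWL = ½ × 87 × 72 = 3132.

Deadweight loss = $3132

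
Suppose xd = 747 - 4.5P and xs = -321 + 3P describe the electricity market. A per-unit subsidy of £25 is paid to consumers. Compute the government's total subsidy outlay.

Pre-subsidy: 747 - 4.5P = -321 + 3P gives P* = 142.4, x* = 106.2.
With the rebate, buyers effectively pay Pb = Ps − 25, where Ps is the price sellers receive.
Demand in terms of Ps becomes xd = 747 − 4.5(Ps − 25) = 859.5 - 4.5Ps. Setting this equal to supply: 859.5 - 4.5Ps = -321 + 3Ps, so Ps = 157.4.
Buyers pay Pb = 157.4 − 25 = 132.4; x' = -321 + 3·157.4 = 151.2.
Government outlay = subsidy × quantity = 25 × 151.2 = 3780.

Government cost = £3780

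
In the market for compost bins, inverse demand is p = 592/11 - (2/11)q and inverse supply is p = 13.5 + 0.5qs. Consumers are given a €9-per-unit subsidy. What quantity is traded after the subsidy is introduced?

q' = 217/3

Pre-subsidy: 592/11 - (2/11)q = 13.5 + 0.5q gives q* = 887/15 and p* = 646/15.
With the rebate, buyers effectively pay pb = ps − 9, where ps is the price sellers receive.
On the curves, pb = 592/11 - (2/11)q and ps = 13.5 + 0.5q; the wedge ps − pb = 9 gives 13.5 + 0.5q − (592/11 - (2/11)q) = 9, so q' = 217/3.
Then pb = 592/11 − (2/11)·(217/3) = 122/3 and ps = 13.5 + 0.5·(217/3) = 149/3.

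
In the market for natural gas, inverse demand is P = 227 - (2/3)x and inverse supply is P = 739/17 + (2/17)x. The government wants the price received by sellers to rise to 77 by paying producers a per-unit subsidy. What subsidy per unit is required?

At a seller price of 77, quantity supplied is -369.5 + 8.5·77 = 285.
Buyers absorb 285 only when they pay Pb = 227 − (2/3)·285 = 37.
s = Ps − Pb = 77 − 37 = 40.

Required subsidy s = 40 per unit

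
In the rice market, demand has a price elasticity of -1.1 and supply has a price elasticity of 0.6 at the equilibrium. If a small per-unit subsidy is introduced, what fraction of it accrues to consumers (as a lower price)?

Consumer share = 6/17

For a small subsidy around the equilibrium, the benefit split depends on the relative slopes, which at a point are proportional to the elasticities.
Buyer share = εs/(εs + |εd|) = 0.6/(0.6 + 1.1) = 6/17; seller share = |εd|/(εs + |εd|) = 11/17.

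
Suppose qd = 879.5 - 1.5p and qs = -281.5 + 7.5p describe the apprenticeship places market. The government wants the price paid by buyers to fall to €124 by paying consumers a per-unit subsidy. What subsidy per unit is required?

At a buyer price of 124, quantity demanded is 879.5 − 1.5·124 = 693.5.
Sellers supply 693.5 only when they receive ps with -281.5 + 7.5·ps = 693.5, i.e. ps = 130.
s = ps − pb = 130 − 124 = 6.

Required subsidy s = €6 per unit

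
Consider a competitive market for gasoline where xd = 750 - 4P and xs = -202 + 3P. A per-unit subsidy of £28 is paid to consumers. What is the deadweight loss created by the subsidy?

Pre-subsidy: 750 - 4P = -202 + 3P gives P* = 136, x* = 206.
With the rebate, buyers effectively pay Pb = Ps − 28, where Ps is the price sellers receive.
Demand in terms of Ps becomes xd = 750 − 4(Ps − 28) = 862 - 4Ps. Setting this equal to supply: 862 - 4Ps = -202 + 3Ps, so Ps = 152.
Buyers pay Pb = 152 − 28 = 124; x' = -202 + 3·152 = 254.
The subsidy expands output by 254 − 206 = 48 past the efficient level; on those units the gap between marginal cost and willingness to pay runs from 0 up to 28.
DWL = ½ × 28 × 48 = 672.

Deadweight loss = £672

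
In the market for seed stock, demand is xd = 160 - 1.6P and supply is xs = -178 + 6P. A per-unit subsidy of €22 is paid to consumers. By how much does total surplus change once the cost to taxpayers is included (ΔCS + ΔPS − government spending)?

Net change in total surplus = -5808/19

Pre-subsidy: 160 - 1.6P = -178 + 6P gives P* = 845/19, x* = 1688/19.
With the rebate, buyers effectively pay Pb = Ps − 22, where Ps is the price sellers receive.
Demand in terms of Ps becomes xd = 160 − 1.6(Ps − 22) = 195.2 - 1.6Ps. Setting this equal to supply: 195.2 - 1.6Ps = -178 + 6Ps, so Ps = 933/19.
Buyers pay Pb = 933/19 − 22 = 515/19; x' = -178 + 6·(933/19) = 2216/19.
ΔCS = ½(1688/19 + 2216/19)(845/19 − 515/19) = 644160/361; ΔPS = ½(1688/19 + 2216/19)(933/19 − 845/19) = 171776/361.
Government spending = 22 × 2216/19 = 48752/19.
Net change = 644160/361 + 171776/361 − 48752/19 = -5808/19. The loss equals the DWL triangle ½·22·528/19.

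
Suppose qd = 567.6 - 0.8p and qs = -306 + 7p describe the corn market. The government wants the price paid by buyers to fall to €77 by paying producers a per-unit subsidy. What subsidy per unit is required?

Required subsidy s = €39 per unit

At a buyer price of 77, quantity demanded is 567.6 − 0.8·77 = 506.
Sellers supply 506 only when they receive ps with -306 + 7·ps = 506, i.e. ps = 116.
s = ps − pb = 116 − 77 = 39.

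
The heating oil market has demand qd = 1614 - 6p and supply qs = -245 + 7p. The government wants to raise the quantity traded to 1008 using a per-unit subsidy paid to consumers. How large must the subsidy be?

At q = 1008, invert demand for the buyer price: pb = (1614 − 1008)/6 = 101; invert supply for the seller price: ps = (1008 − (-245))/7 = 179.
The subsidy must fill the gap: s = ps − pb = 179 − 101 = 78.

Required subsidy s = 78 per unit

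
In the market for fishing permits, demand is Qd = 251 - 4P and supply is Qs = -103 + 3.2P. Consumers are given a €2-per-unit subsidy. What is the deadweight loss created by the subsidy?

Pre-subsidy: 251 - 4P = -103 + 3.2P gives P* = 295/6, Q* = 163/3.
With the rebate, buyers effectively pay Pb = Ps − 2, where Ps is the price sellers receive.
Demand in terms of Ps becomes Qd = 251 − 4(Ps − 2) = 259 - 4Ps. Setting this equal to supply: 259 - 4Ps = -103 + 3.2Ps, so Ps = 905/18.
Buyers pay Pb = 905/18 − 2 = 869/18; Q' = -103 + 3.2·(905/18) = 521/9.
The subsidy expands output by 521/9 − 163/3 = 32/9 past the efficient level; on those units the gap between marginal cost and willingness to pay runs from 0 up to 2.
DWL = ½ × 2 × 32/9 = 32/9.

Deadweight loss = 32/9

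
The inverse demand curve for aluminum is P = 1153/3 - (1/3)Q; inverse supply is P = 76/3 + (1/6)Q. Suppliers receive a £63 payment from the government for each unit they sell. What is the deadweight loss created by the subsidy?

Deadweight loss = £3969

Pre-subsidy: 1153/3 - (1/3)Q = 76/3 + (1/6)Q gives Q* = 718 and P* = 145.
With the subsidy, sellers receive Ps = Pb + 63 for each unit, where Pb is the price buyers pay.
On the curves, Pb = 1153/3 - (1/3)Q and Ps = 76/3 + (1/6)Q; the wedge Ps − Pb = 63 gives 76/3 + (1/6)Q − (1153/3 - (1/3)Q) = 63, so Q' = 844.
Then Pb = 1153/3 − (1/3)·844 = 103 and Ps = 76/3 + (1/6)·844 = 166.
The subsidy expands output by 844 − 718 = 126 past the efficient level; on those units the gap between marginal cost and willingness to pay runs from 0 up to 63.
DWL = ½ × 63 × 126 = 3969.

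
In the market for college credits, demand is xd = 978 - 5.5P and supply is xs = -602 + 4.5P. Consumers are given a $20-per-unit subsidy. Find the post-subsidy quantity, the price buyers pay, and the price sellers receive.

Pre-subsidy: 978 - 5.5P = -602 + 4.5P gives P* = 158, x* = 109.
With the rebate, buyers effectively pay Pb = Ps − 20, where Ps is the price sellers receive.
Demand in terms of Ps becomes xd = 978 − 5.5(Ps − 20) = 1088 - 5.5Ps. Setting this equal to supply: 1088 - 5.5Ps = -602 + 4.5Ps, so Ps = 169.
Buyers pay Pb = 169 − 20 = 149; x' = -602 + 4.5·169 = 158.5.

x' = 158.5; buyers pay $149; sellers receive $169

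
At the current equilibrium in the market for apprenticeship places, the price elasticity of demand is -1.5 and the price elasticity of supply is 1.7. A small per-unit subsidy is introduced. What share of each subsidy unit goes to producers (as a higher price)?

For a small subsidy around the equilibrium, the benefit split depends on the relative slopes, which at a point are proportional to the elasticities.
Buyer share = εs/(εs + |εd|) = 1.7/(1.7 + 1.5) = 0.53125; seller share = |εd|/(εs + |εd|) = 0.46875.
So producers capture 0.46875 of the subsidy.

Producer share = 0.46875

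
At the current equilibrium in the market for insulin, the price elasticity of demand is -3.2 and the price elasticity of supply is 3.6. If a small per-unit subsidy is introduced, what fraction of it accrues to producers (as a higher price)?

For a small subsidy around the equilibrium, the benefit split depends on the relative slopes, which at a point are proportional to the elasticities.
Buyer share = εs/(εs + |εd|) = 3.6/(3.6 + 3.2) = 9/17; seller share = |εd|/(εs + |εd|) = 8/17.
So producers capture 8/17 of the subsidy.

Producer share = 8/17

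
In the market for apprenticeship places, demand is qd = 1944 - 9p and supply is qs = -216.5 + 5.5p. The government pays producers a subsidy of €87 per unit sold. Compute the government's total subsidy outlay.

Pre-subsidy: 1944 - 9p = -216.5 + 5.5p gives p* = 149, q* = 603.
With the subsidy, sellers receive ps = pb + 87 for each unit, where pb is the price buyers pay.
Supply in terms of pb becomes qs = -216.5 + 5.5(pb + 87) = 262 + 5.5pb. Setting this equal to demand: 1944 - 9pb = 262 + 5.5pb, so pb = 116.
Sellers receive ps = 116 + 87 = 203; q' = 1944 − 9·116 = 900.
Government outlay = subsidy × quantity = 87 × 900 = 78300.

Government cost = €78300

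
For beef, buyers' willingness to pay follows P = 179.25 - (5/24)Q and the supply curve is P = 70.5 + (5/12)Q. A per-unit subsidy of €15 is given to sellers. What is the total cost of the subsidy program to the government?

Pre-subsidy: 179.25 - (5/24)Q = 70.5 + (5/12)Q gives Q* = 174 and P* = 143.
With the subsidy, sellers receive Ps = Pb + 15 for each unit, where Pb is the price buyers pay.
On the curves, Pb = 179.25 - (5/24)Q and Ps = 70.5 + (5/12)Q; the wedge Ps − Pb = 15 gives 70.5 + (5/12)Q − (179.25 - (5/24)Q) = 15, so Q' = 198.
Then Pb = 179.25 − (5/24)·198 = 138 and Ps = 70.5 + (5/12)·198 = 153.
Government outlay = subsidy × quantity = 15 × 198 = 2970.

Government cost = €2970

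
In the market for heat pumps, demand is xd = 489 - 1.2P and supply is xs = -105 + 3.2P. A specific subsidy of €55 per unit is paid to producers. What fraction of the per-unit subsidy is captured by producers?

Pre-subsidy: 489 - 1.2P = -105 + 3.2P gives P* = 135, x* = 327.
With the subsidy, sellers receive Ps = Pb + 55 for each unit, where Pb is the price buyers pay.
Supply in terms of Pb becomes xs = -105 + 3.2(Pb + 55) = 71 + 3.2Pb. Setting this equal to demand: 489 - 1.2Pb = 71 + 3.2Pb, so Pb = 95.
Sellers receive Ps = 95 + 55 = 150; x' = 489 − 1.2·95 = 375.
Buyers' price falls by P* − Pb = 135 − 95 = 40; sellers' price rises by Ps − P* = 150 − 135 = 15.
So producers capture 15/55 = 3/11 of each unit of subsidy.

Producer share = 3/11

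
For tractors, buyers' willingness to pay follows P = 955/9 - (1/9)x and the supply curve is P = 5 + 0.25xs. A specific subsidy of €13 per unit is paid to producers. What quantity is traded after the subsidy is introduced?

Pre-subsidy: 955/9 - (1/9)x = 5 + 0.25x gives x* = 280 and P* = 75.
With the subsidy, sellers receive Ps = Pb + 13 for each unit, where Pb is the price buyers pay.
On the curves, Pb = 955/9 - (1/9)x and Ps = 5 + 0.25x; the wedge Ps − Pb = 13 gives 5 + 0.25x − (955/9 - (1/9)x) = 13, so x' = 316.
Then Pb = 955/9 − (1/9)·316 = 71 and Ps = 5 + 0.25·316 = 84.

x' = 316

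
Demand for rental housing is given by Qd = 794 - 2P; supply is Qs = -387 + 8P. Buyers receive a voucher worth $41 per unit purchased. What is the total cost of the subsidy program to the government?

Government cost = $25559.4

Pre-subsidy: 794 - 2P = -387 + 8P gives P* = 118.1, Q* = 557.8.
With the rebate, buyers effectively pay Pb = Ps − 41, where Ps is the price sellers receive.
Demand in terms of Ps becomes Qd = 794 − 2(Ps − 41) = 876 - 2Ps. Setting this equal to supply: 876 - 2Ps = -387 + 8Ps, so Ps = 126.3.
Buyers pay Pb = 126.3 − 41 = 85.3; Q' = -387 + 8·126.3 = 623.4.
Government outlay = subsidy × quantity = 41 × 623.4 = 25559.4.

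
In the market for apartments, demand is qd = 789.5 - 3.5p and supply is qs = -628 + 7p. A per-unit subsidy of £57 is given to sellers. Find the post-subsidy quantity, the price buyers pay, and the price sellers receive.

Pre-subsidy: 789.5 - 3.5p = -628 + 7p gives p* = 135, q* = 317.
With the subsidy, sellers receive ps = pb + 57 for each unit, where pb is the price buyers pay.
Supply in terms of pb becomes qs = -628 + 7(pb + 57) = -229 + 7pb. Setting this equal to demand: 789.5 - 3.5pb = -229 + 7pb, so pb = 97.
Sellers receive ps = 97 + 57 = 154; q' = 789.5 − 3.5·97 = 450.

q' = 450; buyers pay £97; sellers receive £154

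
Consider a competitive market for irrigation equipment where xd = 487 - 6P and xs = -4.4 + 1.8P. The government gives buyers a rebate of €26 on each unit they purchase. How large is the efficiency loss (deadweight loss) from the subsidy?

Deadweight loss = €468

Pre-subsidy: 487 - 6P = -4.4 + 1.8P gives P* = 63, x* = 109.
With the rebate, buyers effectively pay Pb = Ps − 26, where Ps is the price sellers receive.
Demand in terms of Ps becomes xd = 487 − 6(Ps − 26) = 643 - 6Ps. Setting this equal to supply: 643 - 6Ps = -4.4 + 1.8Ps, so Ps = 83.
Buyers pay Pb = 83 − 26 = 57; x' = -4.4 + 1.8·83 = 145.
The subsidy expands output by 145 − 109 = 36 past the efficient level; on those units the gap between marginal cost and willingness to pay runs from 0 up to 26.
DWL = ½ × 26 × 36 = 468.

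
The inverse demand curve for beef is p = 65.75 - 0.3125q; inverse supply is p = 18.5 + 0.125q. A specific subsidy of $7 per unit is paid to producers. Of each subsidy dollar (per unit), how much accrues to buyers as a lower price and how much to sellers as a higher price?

Pre-subsidy: 65.75 - 0.3125q = 18.5 + 0.125q gives q* = 108 and p* = 32.
With the subsidy, sellers receive ps = pb + 7 for each unit, where pb is the price buyers pay.
On the curves, pb = 65.75 - 0.3125q and ps = 18.5 + 0.125q; the wedge ps − pb = 7 gives 18.5 + 0.125q − (65.75 - 0.3125q) = 7, so q' = 124.
Then pb = 65.75 − 0.3125·124 = 27 and ps = 18.5 + 0.125·124 = 34.
Buyers' price falls by p* − pb = 32 − 27 = 5; sellers' price rises by ps − p* = 34 − 32 = 2.

Buyers gain $5 per unit; sellers gain $2 per unit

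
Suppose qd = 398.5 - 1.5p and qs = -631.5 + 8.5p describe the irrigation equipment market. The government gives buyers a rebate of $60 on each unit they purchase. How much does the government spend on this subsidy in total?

Government cost = $19230

Pre-subsidy: 398.5 - 1.5p = -631.5 + 8.5p gives p* = 103, q* = 244.
With the rebate, buyers effectively pay pb = ps − 60, where ps is the price sellers receive.
Demand in terms of ps becomes qd = 398.5 − 1.5(ps − 60) = 488.5 - 1.5ps. Setting this equal to supply: 488.5 - 1.5ps = -631.5 + 8.5ps, so ps = 112.
Buyers pay pb = 112 − 60 = 52; q' = -631.5 + 8.5·112 = 320.5.
Government outlay = subsidy × quantity = 60 × 320.5 = 19230.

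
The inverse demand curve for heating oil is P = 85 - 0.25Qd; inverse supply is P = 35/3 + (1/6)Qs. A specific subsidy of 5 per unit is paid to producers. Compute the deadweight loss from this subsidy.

Deadweight loss = 30

Pre-subsidy: 85 - 0.25Q = 35/3 + (1/6)Q gives Q* = 176 and P* = 41.
With the subsidy, sellers receive Ps = Pb + 5 for each unit, where Pb is the price buyers pay.
On the curves, Pb = 85 - 0.25Q and Ps = 35/3 + (1/6)Q; the wedge Ps − Pb = 5 gives 35/3 + (1/6)Q − (85 - 0.25Q) = 5, so Q' = 188.
Then Pb = 85 − 0.25·188 = 38 and Ps = 35/3 + (1/6)·188 = 43.
The subsidy expands output by 188 − 176 = 12 past the efficient level; on those units the gap between marginal cost and willingness to pay runs from 0 up to 5.
DWL = ½ × 5 × 12 = 30.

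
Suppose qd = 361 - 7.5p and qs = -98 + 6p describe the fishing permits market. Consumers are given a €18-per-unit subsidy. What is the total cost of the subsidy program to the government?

Government cost = €2988

Pre-subsidy: 361 - 7.5p = -98 + 6p gives p* = 34, q* = 106.
With the rebate, buyers effectively pay pb = ps − 18, where ps is the price sellers receive.
Demand in terms of ps becomes qd = 361 − 7.5(ps − 18) = 496 - 7.5ps. Setting this equal to supply: 496 - 7.5ps = -98 + 6ps, so ps = 44.
Buyers pay pb = 44 − 18 = 26; q' = -98 + 6·44 = 166.
Government outlay = subsidy × quantity = 18 × 166 = 2988.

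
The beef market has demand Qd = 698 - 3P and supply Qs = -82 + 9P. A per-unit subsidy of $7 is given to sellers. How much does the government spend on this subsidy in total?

Pre-subsidy: 698 - 3P = -82 + 9P gives P* = 65, Q* = 503.
With the subsidy, sellers receive Ps = Pb + 7 for each unit, where Pb is the price buyers pay.
Supply in terms of Pb becomes Qs = -82 + 9(Pb + 7) = -19 + 9Pb. Setting this equal to demand: 698 - 3Pb = -19 + 9Pb, so Pb = 59.75.
Sellers receive Ps = 59.75 + 7 = 66.75; Q' = 698 − 3·59.75 = 518.75.
Government outlay = subsidy × quantity = 7 × 518.75 = 3631.25.

Government cost = $3631.25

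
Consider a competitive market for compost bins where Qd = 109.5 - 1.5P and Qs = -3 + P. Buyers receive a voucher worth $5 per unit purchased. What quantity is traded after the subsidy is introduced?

Q' = 45

Pre-subsidy: 109.5 - 1.5P = -3 + P gives P* = 45, Q* = 42.
With the rebate, buyers effectively pay Pb = Ps − 5, where Ps is the price sellers receive.
Demand in terms of Ps becomes Qd = 109.5 − 1.5(Ps − 5) = 117 - 1.5Ps. Setting this equal to supply: 117 - 1.5Ps = -3 + Ps, so Ps = 48.
Buyers pay Pb = 48 − 5 = 43; Q' = -3 + 1·48 = 45.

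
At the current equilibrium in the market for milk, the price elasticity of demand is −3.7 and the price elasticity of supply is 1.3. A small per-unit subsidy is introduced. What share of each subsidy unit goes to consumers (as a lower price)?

Consumer share = 0.26

For a small subsidy around the equilibrium, the benefit split depends on the relative slopes, which at a point are proportional to the elasticities.
Buyer share = εs/(εs + |εd|) = 1.3/(1.3 + 3.7) = 0.26; seller share = |εd|/(εs + |εd|) = 0.74.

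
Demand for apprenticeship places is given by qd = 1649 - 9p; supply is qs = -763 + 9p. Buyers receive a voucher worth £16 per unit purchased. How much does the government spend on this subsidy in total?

Government cost = £8240

Pre-subsidy: 1649 - 9p = -763 + 9p gives p* = 134, q* = 443.
With the rebate, buyers effectively pay pb = ps − 16, where ps is the price sellers receive.
Demand in terms of ps becomes qd = 1649 − 9(ps − 16) = 1793 - 9ps. Setting this equal to supply: 1793 - 9ps = -763 + 9ps, so ps = 142.
Buyers pay pb = 142 − 16 = 126; q' = -763 + 9·142 = 515.
Government outlay = subsidy × quantity = 16 × 515 = 8240.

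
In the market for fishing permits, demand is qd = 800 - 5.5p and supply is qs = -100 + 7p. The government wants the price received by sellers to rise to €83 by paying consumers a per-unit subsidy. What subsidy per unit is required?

Required subsidy s = €25 per unit

At a seller price of 83, quantity supplied is -100 + 7·83 = 481.
Buyers absorb 481 only when they pay pb with 800 − 5.5·pb = 481, i.e. pb = 58.
s = ps − pb = 83 − 58 = 25.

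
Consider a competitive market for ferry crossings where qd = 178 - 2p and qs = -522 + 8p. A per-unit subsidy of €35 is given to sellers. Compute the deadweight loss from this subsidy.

Deadweight loss = €980

Pre-subsidy: 178 - 2p = -522 + 8p gives p* = 70, q* = 38.
With the subsidy, sellers receive ps = pb + 35 for each unit, where pb is the price buyers pay.
Supply in terms of pb becomes qs = -522 + 8(pb + 35) = -242 + 8pb. Setting this equal to demand: 178 - 2pb = -242 + 8pb, so pb = 42.
Sellers receive ps = 42 + 35 = 77; q' = 178 − 2·42 = 94.
The subsidy expands output by 94 − 38 = 56 past the efficient level; on those units the gap between marginal cost and willingness to pay runs from 0 up to 35.
DWL = ½ × 35 × 56 = 980.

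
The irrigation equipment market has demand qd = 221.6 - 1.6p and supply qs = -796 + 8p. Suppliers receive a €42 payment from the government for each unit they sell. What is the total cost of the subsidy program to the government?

Pre-subsidy: 221.6 - 1.6p = -796 + 8p gives p* = 106, q* = 52.
With the subsidy, sellers receive ps = pb + 42 for each unit, where pb is the price buyers pay.
Supply in terms of pb becomes qs = -796 + 8(pb + 42) = -460 + 8pb. Setting this equal to demand: 221.6 - 1.6pb = -460 + 8pb, so pb = 71.
Sellers receive ps = 71 + 42 = 113; q' = 221.6 − 1.6·71 = 108.
Government outlay = subsidy × quantity = 42 × 108 = 4536.

Government cost = €4536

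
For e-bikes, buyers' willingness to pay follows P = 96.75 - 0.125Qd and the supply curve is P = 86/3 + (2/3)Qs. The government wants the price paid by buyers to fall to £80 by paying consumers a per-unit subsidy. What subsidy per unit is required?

Required subsidy s = £38 per unit

At a buyer price of 80, quantity demanded is 774 − 8·80 = 134.
Sellers supply 134 only when they receive Ps = 86/3 + (2/3)·134 = 118.
s = Ps − Pb = 118 − 80 = 38.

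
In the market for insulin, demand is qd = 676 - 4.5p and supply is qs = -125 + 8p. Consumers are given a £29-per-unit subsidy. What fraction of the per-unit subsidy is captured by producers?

Pre-subsidy: 676 - 4.5p = -125 + 8p gives p* = 64.08, q* = 387.64.
With the rebate, buyers effectively pay pb = ps − 29, where ps is the price sellers receive.
Demand in terms of ps becomes qd = 676 − 4.5(ps − 29) = 806.5 - 4.5ps. Setting this equal to supply: 806.5 - 4.5ps = -125 + 8ps, so ps = 74.52.
Buyers pay pb = 74.52 − 29 = 45.52; q' = -125 + 8·74.52 = 471.16.
Buyers' price falls by p* − pb = 64.08 − 45.52 = 18.56; sellers' price rises by ps − p* = 74.52 − 64.08 = 10.44.
So producers capture 10.44/29 = 0.36 of each unit of subsidy.

Producer share = 0.36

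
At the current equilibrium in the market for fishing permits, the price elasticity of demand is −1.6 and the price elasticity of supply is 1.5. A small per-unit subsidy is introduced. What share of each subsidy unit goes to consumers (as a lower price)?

For a small subsidy around the equilibrium, the benefit split depends on the relative slopes, which at a point are proportional to the elasticities.
Buyer share = εs/(εs + |εd|) = 1.5/(1.5 + 1.6) = 15/31; seller share = |εd|/(εs + |εd|) = 16/31.

Consumer share = 15/31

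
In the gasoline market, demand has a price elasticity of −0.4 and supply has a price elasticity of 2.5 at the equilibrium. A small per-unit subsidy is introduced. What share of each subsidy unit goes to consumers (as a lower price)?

For a small subsidy around the equilibrium, the benefit split depends on the relative slopes, which at a point are proportional to the elasticities.
Buyer share = εs/(εs + |εd|) = 2.5/(2.5 + 0.4) = 25/29; seller share = |εd|/(εs + |εd|) = 4/29.

Consumer share = 25/29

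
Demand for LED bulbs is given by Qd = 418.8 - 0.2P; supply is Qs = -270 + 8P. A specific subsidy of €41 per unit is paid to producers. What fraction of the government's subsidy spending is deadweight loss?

Pre-subsidy: 418.8 - 0.2P = -270 + 8P gives P* = 84, Q* = 402.
With the subsidy, sellers receive Ps = Pb + 41 for each unit, where Pb is the price buyers pay.
Supply in terms of Pb becomes Qs = -270 + 8(Pb + 41) = 58 + 8Pb. Setting this equal to demand: 418.8 - 0.2Pb = 58 + 8Pb, so Pb = 44.
Sellers receive Ps = 44 + 41 = 85; Q' = 418.8 − 0.2·44 = 410.
ΔCS = ½(402 + 410)(84 − 44) = 16240; ΔPS = ½(402 + 410)(85 − 84) = 406.
Government spending = 41 × 410 = 16810.
DWL = ½ × 41 × (410 − 402) = 164; fraction = 164 / 16810 = 2/205.

DWL / government spending = 2/205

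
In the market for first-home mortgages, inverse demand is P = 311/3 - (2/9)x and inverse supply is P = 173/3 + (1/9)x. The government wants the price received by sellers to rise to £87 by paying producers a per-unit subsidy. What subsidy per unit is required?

At a seller price of 87, quantity supplied is -519 + 9·87 = 264.
Buyers absorb 264 only when they pay Pb = 311/3 − (2/9)·264 = 45.
s = Ps − Pb = 87 − 45 = 42.

Required subsidy s = £42 per unit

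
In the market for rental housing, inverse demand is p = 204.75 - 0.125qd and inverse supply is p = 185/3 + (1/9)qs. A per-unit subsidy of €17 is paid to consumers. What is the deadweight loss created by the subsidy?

Pre-subsidy: 204.75 - 0.125q = 185/3 + (1/9)q gives q* = 606 and p* = 129.
With the rebate, buyers effectively pay pb = ps − 17, where ps is the price sellers receive.
On the curves, pb = 204.75 - 0.125q and ps = 185/3 + (1/9)q; the wedge ps − pb = 17 gives 185/3 + (1/9)q − (204.75 - 0.125q) = 17, so q' = 678.
Then pb = 204.75 − 0.125·678 = 120 and ps = 185/3 + (1/9)·678 = 137.
The subsidy expands output by 678 − 606 = 72 past the efficient level; on those units the gap between marginal cost and willingness to pay runs from 0 up to 17.
DWL = ½ × 17 × 72 = 612.

Deadweight loss = €612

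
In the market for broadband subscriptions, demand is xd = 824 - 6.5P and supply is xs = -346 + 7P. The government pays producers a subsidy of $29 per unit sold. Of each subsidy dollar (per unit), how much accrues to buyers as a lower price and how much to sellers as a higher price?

Pre-subsidy: 824 - 6.5P = -346 + 7P gives P* = 260/3, x* = 782/3.
With the subsidy, sellers receive Ps = Pb + 29 for each unit, where Pb is the price buyers pay.
Supply in terms of Pb becomes xs = -346 + 7(Pb + 29) = -143 + 7Pb. Setting this equal to demand: 824 - 6.5Pb = -143 + 7Pb, so Pb = 1934/27.
Sellers receive Ps = 1934/27 + 29 = 2717/27; x' = 824 − 6.5·(1934/27) = 9677/27.
Buyers' price falls by P* − Pb = 260/3 − 1934/27 = 406/27; sellers' price rises by Ps − P* = 2717/27 − 260/3 = 377/27.

Buyers gain 406/27 per unit; sellers gain 377/27 per unit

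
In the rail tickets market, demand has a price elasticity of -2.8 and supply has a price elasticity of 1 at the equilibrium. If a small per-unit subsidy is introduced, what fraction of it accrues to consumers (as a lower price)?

For a small subsidy around the equilibrium, the benefit split depends on the relative slopes, which at a point are proportional to the elasticities.
Buyer share = εs/(εs + |εd|) = 1/(1 + 2.8) = 5/19; seller share = |εd|/(εs + |εd|) = 14/19.

Consumer share = 5/19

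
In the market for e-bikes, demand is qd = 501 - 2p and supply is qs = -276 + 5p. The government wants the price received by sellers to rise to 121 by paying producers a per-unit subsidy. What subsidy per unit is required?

At a seller price of 121, quantity supplied is -276 + 5·121 = 329.
Buyers absorb 329 only when they pay pb with 501 − 2·pb = 329, i.e. pb = 86.
s = ps − pb = 121 − 86 = 35.

Required subsidy s = 35 per unit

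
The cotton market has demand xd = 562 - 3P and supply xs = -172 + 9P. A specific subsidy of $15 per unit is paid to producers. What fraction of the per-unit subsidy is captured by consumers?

Pre-subsidy: 562 - 3P = -172 + 9P gives P* = 367/6, x* = 378.5.
With the subsidy, sellers receive Ps = Pb + 15 for each unit, where Pb is the price buyers pay.
Supply in terms of Pb becomes xs = -172 + 9(Pb + 15) = -37 + 9Pb. Setting this equal to demand: 562 - 3Pb = -37 + 9Pb, so Pb = 599/12.
Sellers receive Ps = 599/12 + 15 = 779/12; x' = 562 − 3·(599/12) = 412.25.
Buyers' price falls by P* − Pb = 367/6 − 599/12 = 11.25; sellers' price rises by Ps − P* = 779/12 − 367/6 = 3.75.
So consumers capture 11.25/15 = 0.75 of each unit of subsidy.

Consumer share = 0.75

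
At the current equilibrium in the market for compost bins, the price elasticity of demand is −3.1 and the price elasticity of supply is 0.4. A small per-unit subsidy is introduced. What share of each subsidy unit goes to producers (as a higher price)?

For a small subsidy around the equilibrium, the benefit split depends on the relative slopes, which at a point are proportional to the elasticities.
Buyer share = εs/(εs + |εd|) = 0.4/(0.4 + 3.1) = 4/35; seller share = |εd|/(εs + |εd|) = 31/35.
So producers capture 31/35 of the subsidy.

Producer share = 31/35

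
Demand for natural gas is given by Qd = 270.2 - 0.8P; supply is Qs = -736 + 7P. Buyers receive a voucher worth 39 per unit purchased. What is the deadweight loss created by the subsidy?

Deadweight loss = 546

Pre-subsidy: 270.2 - 0.8P = -736 + 7P gives P* = 129, Q* = 167.
With the rebate, buyers effectively pay Pb = Ps − 39, where Ps is the price sellers receive.
Demand in terms of Ps becomes Qd = 270.2 − 0.8(Ps − 39) = 301.4 - 0.8Ps. Setting this equal to supply: 301.4 - 0.8Ps = -736 + 7Ps, so Ps = 133.
Buyers pay Pb = 133 − 39 = 94; Q' = -736 + 7·133 = 195.
The subsidy expands output by 195 − 167 = 28 past the efficient level; on those units the gap between marginal cost and willingness to pay runs from 0 up to 39.
DWL = ½ × 39 × 28 = 546.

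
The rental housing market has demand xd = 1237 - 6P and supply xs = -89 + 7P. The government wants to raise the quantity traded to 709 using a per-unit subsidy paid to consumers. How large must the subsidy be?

Required subsidy s = 26 per unit

At x = 709, invert demand for the buyer price: Pb = (1237 − 709)/6 = 88; invert supply for the seller price: Ps = (709 − (-89))/7 = 114.
The subsidy must fill the gap: s = Ps − Pb = 114 − 88 = 26.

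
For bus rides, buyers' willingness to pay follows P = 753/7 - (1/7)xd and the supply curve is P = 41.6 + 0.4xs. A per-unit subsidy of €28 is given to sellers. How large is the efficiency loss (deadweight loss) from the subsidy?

Pre-subsidy: 753/7 - (1/7)x = 41.6 + 0.4x gives x* = 2309/19 and P* = 1714/19.
With the subsidy, sellers receive Ps = Pb + 28 for each unit, where Pb is the price buyers pay.
On the curves, Pb = 753/7 - (1/7)x and Ps = 41.6 + 0.4x; the wedge Ps − Pb = 28 gives 41.6 + 0.4x − (753/7 - (1/7)x) = 28, so x' = 3289/19.
Then Pb = 753/7 − (1/7)·(3289/19) = 1574/19 and Ps = 41.6 + 0.4·(3289/19) = 2106/19.
The subsidy expands output by 3289/19 − 2309/19 = 980/19 past the efficient level; on those units the gap between marginal cost and willingness to pay runs from 0 up to 28.
DWL = ½ × 28 × 980/19 = 13720/19.

Deadweight loss = 13720/19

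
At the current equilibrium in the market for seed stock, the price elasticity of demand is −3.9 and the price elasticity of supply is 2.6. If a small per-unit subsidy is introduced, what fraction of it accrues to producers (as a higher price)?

For a small subsidy around the equilibrium, the benefit split depends on the relative slopes, which at a point are proportional to the elasticities.
Buyer share = εs/(εs + |εd|) = 2.6/(2.6 + 3.9) = 0.4; seller share = |εd|/(εs + |εd|) = 0.6.
So producers capture 0.6 of the subsidy.

Producer share = 0.6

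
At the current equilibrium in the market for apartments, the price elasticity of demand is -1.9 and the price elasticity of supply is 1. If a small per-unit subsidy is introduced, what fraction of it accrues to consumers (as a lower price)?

Consumer share = 10/29

For a small subsidy around the equilibrium, the benefit split depends on the relative slopes, which at a point are proportional to the elasticities.
Buyer share = εs/(εs + |εd|) = 1/(1 + 1.9) = 10/29; seller share = |εd|/(εs + |εd|) = 19/29.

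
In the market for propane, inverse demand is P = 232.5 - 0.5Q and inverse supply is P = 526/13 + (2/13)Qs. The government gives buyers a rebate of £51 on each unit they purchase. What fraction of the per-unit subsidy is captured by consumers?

Consumer share = 13/17

Pre-subsidy: 232.5 - 0.5Q = 526/13 + (2/13)Q gives Q* = 4993/17 and P* = 1456/17.
With the rebate, buyers effectively pay Pb = Ps − 51, where Ps is the price sellers receive.
On the curves, Pb = 232.5 - 0.5Q and Ps = 526/13 + (2/13)Q; the wedge Ps − Pb = 51 gives 526/13 + (2/13)Q − (232.5 - 0.5Q) = 51, so Q' = 6319/17.
Then Pb = 232.5 − 0.5·(6319/17) = 793/17 and Ps = 526/13 + (2/13)·(6319/17) = 1660/17.
Buyers' price falls by P* − Pb = 1456/17 − 793/17 = 39; sellers' price rises by Ps − P* = 1660/17 − 1456/17 = 12.
So consumers capture 39/51 = 13/17 of each unit of subsidy.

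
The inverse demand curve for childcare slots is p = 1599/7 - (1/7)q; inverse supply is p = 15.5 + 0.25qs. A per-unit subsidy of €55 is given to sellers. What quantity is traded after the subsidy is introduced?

Pre-subsidy: 1599/7 - (1/7)q = 15.5 + 0.25q gives q* = 542 and p* = 151.
With the subsidy, sellers receive ps = pb + 55 for each unit, where pb is the price buyers pay.
On the curves, pb = 1599/7 - (1/7)q and ps = 15.5 + 0.25q; the wedge ps − pb = 55 gives 15.5 + 0.25q − (1599/7 - (1/7)q) = 55, so q' = 682.
Then pb = 1599/7 − (1/7)·682 = 131 and ps = 15.5 + 0.25·682 = 186.

q' = 682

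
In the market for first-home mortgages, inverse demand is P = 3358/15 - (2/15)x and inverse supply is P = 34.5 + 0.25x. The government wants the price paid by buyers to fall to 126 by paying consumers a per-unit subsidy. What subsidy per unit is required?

At a buyer price of 126, quantity demanded is 1679 − 7.5·126 = 734.
Sellers supply 734 only when they receive Ps = 34.5 + 0.25·734 = 218.
s = Ps − Pb = 218 − 126 = 92.

Required subsidy s = 92 per unit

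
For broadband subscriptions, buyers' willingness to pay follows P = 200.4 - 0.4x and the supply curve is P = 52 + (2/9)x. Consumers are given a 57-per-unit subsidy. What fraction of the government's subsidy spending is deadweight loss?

DWL / government spending = 285/2054

Pre-subsidy: 200.4 - 0.4x = 52 + (2/9)x gives x* = 238.5 and P* = 105.
With the rebate, buyers effectively pay Pb = Ps − 57, where Ps is the price sellers receive.
On the curves, Pb = 200.4 - 0.4x and Ps = 52 + (2/9)x; the wedge Ps − Pb = 57 gives 52 + (2/9)x − (200.4 - 0.4x) = 57, so x' = 9243/28.
Then Pb = 200.4 − 0.4·(9243/28) = 957/14 and Ps = 52 + (2/9)·(9243/28) = 1755/14.
ΔCS = ½(238.5 + 9243/28)(105 − 957/14) = 8167473/784; ΔPS = ½(238.5 + 9243/28)(1755/14 − 105) = 4537485/784.
Government spending = 57 × 9243/28 = 526851/28.
DWL = ½ × 57 × (9243/28 − 238.5) = 146205/56; fraction = (146205/56) / (526851/28) = 285/2054.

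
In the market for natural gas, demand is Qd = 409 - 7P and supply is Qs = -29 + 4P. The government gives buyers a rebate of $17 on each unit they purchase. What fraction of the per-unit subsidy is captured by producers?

Pre-subsidy: 409 - 7P = -29 + 4P gives P* = 438/11, Q* = 1433/11.
With the rebate, buyers effectively pay Pb = Ps − 17, where Ps is the price sellers receive.
Demand in terms of Ps becomes Qd = 409 − 7(Ps − 17) = 528 - 7Ps. Setting this equal to supply: 528 - 7Ps = -29 + 4Ps, so Ps = 557/11.
Buyers pay Pb = 557/11 − 17 = 370/11; Q' = -29 + 4·(557/11) = 1909/11.
Buyers' price falls by P* − Pb = 438/11 − 370/11 = 68/11; sellers' price rises by Ps − P* = 557/11 − 438/11 = 119/11.
So producers capture (119/11)/17 = 7/11 of each unit of subsidy.

Producer share = 7/11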